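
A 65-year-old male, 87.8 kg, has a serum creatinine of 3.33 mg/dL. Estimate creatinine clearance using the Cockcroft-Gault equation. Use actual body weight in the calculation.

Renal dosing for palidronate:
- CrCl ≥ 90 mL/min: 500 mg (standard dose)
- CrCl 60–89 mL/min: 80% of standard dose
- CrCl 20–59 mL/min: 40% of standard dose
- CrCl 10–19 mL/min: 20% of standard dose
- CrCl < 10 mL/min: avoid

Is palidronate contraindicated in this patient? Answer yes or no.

no

CrCl = (140 − 65) × 87.8 / (72 × 3.33) = 6585.0 / 239.76 ≈ 27.5 mL/min
CrCl ≈ 27 mL/min, which is ≥ 10 mL/min.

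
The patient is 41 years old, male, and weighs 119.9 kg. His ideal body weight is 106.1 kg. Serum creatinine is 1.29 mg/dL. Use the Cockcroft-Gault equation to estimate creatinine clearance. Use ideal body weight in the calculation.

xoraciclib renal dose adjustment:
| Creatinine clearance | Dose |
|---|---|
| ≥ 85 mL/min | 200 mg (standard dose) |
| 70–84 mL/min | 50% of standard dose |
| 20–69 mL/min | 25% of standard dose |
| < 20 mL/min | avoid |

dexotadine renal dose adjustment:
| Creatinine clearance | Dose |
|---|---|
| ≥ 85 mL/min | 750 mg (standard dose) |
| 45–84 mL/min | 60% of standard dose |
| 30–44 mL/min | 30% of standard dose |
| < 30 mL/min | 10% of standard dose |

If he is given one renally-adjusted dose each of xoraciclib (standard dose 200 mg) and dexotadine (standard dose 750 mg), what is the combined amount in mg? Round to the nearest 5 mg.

CrCl = (140 − 41) × 106.1 / (72 × 1.29) = 10503.9 / 92.88 ≈ 113.1 mL/min
CrCl ≈ 113 mL/min.
xoraciclib: ≥ 85 mL/min → 100% of 200 mg = 200 mg.
dexotadine: ≥ 85 mL/min → 100% of 750 mg = 750 mg.
Total = 200 + 750 = 950 mg.

950 mg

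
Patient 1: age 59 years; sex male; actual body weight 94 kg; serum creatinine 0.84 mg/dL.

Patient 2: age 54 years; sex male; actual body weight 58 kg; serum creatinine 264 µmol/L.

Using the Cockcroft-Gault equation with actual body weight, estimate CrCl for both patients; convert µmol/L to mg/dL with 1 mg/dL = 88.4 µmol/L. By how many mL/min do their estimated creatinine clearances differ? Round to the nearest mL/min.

103 mL/min

Patient 1: CrCl = (140 − 59) × 94 / (72 × 0.84) = 7614.0 / 60.48 ≈ 125.9 mL/min
Patient 2: SCr = 264 / 88.4 = 2.986 mg/dL
Patient 2: CrCl = (140 − 54) × 58 / (72 × 2.986) = 4988.0 / 214.99 ≈ 23.2 mL/min
|125.9 − 23.2| = 102.7 mL/min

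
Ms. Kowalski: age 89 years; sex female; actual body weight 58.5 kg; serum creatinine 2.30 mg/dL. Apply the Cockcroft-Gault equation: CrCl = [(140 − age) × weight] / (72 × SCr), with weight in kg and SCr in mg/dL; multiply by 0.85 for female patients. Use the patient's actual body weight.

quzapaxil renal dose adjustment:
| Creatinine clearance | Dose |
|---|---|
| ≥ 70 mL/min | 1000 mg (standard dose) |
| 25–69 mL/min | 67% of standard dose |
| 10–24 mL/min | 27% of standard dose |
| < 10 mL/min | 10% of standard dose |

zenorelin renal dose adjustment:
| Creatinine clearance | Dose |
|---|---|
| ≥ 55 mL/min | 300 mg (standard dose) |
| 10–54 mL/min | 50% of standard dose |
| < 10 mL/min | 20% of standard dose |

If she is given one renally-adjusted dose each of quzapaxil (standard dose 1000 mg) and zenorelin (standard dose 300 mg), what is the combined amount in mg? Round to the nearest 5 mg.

CrCl = (140 − 89) × 58.5 / (72 × 2.3) × 0.85 = 2983.5 / 165.60 × 0.85 ≈ 15.3 mL/min
CrCl ≈ 15 mL/min.
quzapaxil: 10–24 mL/min → 27% of 1000 mg = 270 mg.
zenorelin: 10–54 mL/min → 50% of 300 mg = 150 mg.
Total = 270 + 150 = 420 mg.

420 mg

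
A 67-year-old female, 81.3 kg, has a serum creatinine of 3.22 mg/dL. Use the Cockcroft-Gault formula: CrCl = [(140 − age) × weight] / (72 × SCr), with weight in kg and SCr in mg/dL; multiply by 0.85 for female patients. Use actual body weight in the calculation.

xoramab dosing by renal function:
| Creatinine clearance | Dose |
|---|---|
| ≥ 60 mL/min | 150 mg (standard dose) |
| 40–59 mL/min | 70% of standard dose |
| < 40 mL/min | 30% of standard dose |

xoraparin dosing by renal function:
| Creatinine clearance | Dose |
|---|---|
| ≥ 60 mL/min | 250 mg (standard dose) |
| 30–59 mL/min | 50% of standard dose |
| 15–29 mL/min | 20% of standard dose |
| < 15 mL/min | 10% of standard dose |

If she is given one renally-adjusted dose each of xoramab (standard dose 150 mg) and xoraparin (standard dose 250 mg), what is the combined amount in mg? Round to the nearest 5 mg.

95 mg

CrCl = (140 − 67) × 81.3 / (72 × 3.22) × 0.85 = 5934.9 / 231.84 × 0.85 ≈ 21.8 mL/min
CrCl ≈ 22 mL/min.
xoramab: < 40 mL/min → 30% of 150 mg = 45 mg.
xoraparin: 15–29 mL/min → 20% of 250 mg = 50 mg.
Total = 45 + 50 = 95 mg.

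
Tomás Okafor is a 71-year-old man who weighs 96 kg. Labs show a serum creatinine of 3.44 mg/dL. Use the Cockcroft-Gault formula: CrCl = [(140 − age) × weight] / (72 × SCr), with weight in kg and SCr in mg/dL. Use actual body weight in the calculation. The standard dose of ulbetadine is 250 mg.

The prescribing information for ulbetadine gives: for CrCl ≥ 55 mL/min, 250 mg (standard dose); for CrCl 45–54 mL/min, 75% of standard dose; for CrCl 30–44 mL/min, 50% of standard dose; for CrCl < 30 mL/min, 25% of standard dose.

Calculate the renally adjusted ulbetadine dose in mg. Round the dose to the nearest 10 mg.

60 mg

CrCl = (140 − 71) × 96 / (72 × 3.44) = 6624.0 / 247.68 ≈ 26.7 mL/min
CrCl ≈ 27 mL/min → bracket < 30 mL/min.
25% of 250 mg = 62.5 mg → 60 mg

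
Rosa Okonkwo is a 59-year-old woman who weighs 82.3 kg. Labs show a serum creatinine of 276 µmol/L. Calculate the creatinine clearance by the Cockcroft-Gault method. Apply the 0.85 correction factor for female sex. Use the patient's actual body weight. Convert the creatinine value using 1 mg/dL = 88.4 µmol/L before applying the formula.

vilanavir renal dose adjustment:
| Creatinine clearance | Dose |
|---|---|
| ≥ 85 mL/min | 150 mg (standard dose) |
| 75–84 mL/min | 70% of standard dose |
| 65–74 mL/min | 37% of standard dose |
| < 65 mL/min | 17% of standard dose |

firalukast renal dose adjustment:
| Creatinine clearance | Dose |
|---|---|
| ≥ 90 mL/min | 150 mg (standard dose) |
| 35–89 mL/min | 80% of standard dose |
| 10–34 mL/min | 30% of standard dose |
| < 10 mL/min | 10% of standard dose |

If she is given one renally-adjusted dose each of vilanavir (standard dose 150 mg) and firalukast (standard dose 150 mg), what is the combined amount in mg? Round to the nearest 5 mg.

SCr = 276 / 88.4 = 3.122 mg/dL
CrCl = (140 − 59) × 82.3 / (72 × 3.122) × 0.85 = 6666.3 / 224.78 × 0.85 ≈ 25.2 mL/min
CrCl ≈ 25 mL/min.
vilanavir: < 65 mL/min → 17% of 150 mg = 25.5 mg.
firalukast: 10–34 mL/min → 30% of 150 mg = 45 mg.
Total = 25.5 + 45 = 70.5 mg.

70 mg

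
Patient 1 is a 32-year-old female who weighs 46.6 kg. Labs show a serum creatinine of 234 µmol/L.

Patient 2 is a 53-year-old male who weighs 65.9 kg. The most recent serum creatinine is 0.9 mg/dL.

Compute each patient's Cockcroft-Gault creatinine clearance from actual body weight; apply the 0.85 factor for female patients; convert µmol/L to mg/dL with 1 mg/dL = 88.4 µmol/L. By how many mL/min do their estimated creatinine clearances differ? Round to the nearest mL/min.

Patient 1: SCr = 234 / 88.4 = 2.647 mg/dL
Patient 1: CrCl = (140 − 32) × 46.6 / (72 × 2.647) × 0.85 = 5032.8 / 190.58 × 0.85 ≈ 22.4 mL/min
Patient 2: CrCl = (140 − 53) × 65.9 / (72 × 0.9) = 5733.3 / 64.80 ≈ 88.5 mL/min
|22.4 − 88.5| = 66.1 mL/min

66 mL/min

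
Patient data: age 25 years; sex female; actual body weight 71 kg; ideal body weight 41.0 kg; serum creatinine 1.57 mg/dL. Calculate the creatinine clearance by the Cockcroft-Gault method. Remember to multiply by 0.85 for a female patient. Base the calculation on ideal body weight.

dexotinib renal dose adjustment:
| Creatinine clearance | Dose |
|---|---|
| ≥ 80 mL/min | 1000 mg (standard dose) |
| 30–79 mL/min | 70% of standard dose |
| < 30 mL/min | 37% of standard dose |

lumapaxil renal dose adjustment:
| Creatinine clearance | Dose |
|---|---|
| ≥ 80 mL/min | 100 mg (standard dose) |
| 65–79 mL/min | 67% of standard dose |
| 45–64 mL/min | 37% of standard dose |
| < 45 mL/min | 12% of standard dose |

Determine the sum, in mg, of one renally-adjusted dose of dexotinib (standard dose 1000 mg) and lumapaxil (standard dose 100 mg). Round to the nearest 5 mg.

710 mg

CrCl = (140 − 25) × 41 / (72 × 1.57) × 0.85 = 4715.0 / 113.04 × 0.85 ≈ 35.5 mL/min
CrCl ≈ 35 mL/min.
dexotinib: 30–79 mL/min → 70% of 1000 mg = 700 mg.
lumapaxil: < 45 mL/min → 12% of 100 mg = 12 mg.
Total = 700 + 12 = 712 mg.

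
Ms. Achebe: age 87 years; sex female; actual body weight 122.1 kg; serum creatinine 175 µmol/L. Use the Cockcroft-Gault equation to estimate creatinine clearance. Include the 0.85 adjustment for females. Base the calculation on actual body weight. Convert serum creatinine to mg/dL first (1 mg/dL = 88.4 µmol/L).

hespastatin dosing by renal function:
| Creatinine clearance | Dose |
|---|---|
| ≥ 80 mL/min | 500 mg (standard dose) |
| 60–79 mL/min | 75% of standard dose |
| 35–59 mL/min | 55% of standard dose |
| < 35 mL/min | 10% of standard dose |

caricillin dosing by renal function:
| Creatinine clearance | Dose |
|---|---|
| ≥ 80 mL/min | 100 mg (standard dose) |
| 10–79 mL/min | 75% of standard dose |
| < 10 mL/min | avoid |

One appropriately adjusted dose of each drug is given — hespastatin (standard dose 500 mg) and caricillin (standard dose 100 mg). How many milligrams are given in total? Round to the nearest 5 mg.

350 mg

SCr = 175 / 88.4 = 1.98 mg/dL
CrCl = (140 − 87) × 122.1 / (72 × 1.98) × 0.85 = 6471.3 / 142.56 × 0.85 ≈ 38.6 mL/min
CrCl ≈ 39 mL/min.
hespastatin: 35–59 mL/min → 55% of 500 mg = 275 mg.
caricillin: 10–79 mL/min → 75% of 100 mg = 75 mg.
Total = 275 + 75 = 350 mg.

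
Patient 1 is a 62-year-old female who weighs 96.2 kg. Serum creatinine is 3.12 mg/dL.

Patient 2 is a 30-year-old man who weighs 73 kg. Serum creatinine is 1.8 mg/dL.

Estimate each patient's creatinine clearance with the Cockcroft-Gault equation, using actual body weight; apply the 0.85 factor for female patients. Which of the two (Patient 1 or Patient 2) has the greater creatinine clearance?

Patient 2

Patient 1: CrCl = (140 − 62) × 96.2 / (72 × 3.12) × 0.85 = 7503.6 / 224.64 × 0.85 ≈ 28.4 mL/min
Patient 2: CrCl = (140 − 30) × 73 / (72 × 1.8) = 8030.0 / 129.60 ≈ 62.0 mL/min
28.4 vs 62.0 mL/min → Patient 2 is higher.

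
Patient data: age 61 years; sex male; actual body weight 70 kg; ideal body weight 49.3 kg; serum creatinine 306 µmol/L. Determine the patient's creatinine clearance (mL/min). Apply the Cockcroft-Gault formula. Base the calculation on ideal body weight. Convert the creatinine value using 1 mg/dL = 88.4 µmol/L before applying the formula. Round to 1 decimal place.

15.6 mL/min

SCr = 306 / 88.4 = 3.462 mg/dL
CrCl = (140 − 61) × 49.3 / (72 × 3.462) = 3894.7 / 249.26 ≈ 15.6 mL/min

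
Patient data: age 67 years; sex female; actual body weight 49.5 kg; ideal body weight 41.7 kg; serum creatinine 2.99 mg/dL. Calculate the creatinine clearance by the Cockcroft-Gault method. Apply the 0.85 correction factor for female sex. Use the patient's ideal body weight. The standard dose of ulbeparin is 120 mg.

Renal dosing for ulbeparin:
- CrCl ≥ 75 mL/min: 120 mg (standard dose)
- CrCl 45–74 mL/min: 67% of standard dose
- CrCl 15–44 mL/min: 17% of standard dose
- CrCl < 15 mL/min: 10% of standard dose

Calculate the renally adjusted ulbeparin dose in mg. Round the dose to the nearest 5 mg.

10 mg

CrCl = (140 − 67) × 41.7 / (72 × 2.99) × 0.85 = 3044.1 / 215.28 × 0.85 ≈ 12.0 mL/min
CrCl ≈ 12 mL/min → bracket < 15 mL/min.
10% of 120 mg = 12 mg → 10 mg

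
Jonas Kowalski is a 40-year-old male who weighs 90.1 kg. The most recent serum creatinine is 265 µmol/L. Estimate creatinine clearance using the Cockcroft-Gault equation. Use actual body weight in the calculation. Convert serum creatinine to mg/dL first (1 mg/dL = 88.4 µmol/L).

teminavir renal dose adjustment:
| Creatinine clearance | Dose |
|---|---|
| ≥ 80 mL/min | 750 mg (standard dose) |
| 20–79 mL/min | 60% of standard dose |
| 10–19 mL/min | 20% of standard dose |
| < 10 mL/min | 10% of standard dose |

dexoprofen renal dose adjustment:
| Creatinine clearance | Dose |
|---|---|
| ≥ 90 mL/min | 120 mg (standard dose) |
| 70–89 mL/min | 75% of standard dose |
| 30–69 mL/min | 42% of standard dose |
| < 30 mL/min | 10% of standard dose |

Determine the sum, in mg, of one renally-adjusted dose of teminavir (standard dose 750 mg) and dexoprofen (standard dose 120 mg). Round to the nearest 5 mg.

SCr = 265 / 88.4 = 2.998 mg/dL
CrCl = (140 − 40) × 90.1 / (72 × 2.998) = 9010.0 / 215.86 ≈ 41.7 mL/min
CrCl ≈ 42 mL/min.
teminavir: 20–79 mL/min → 60% of 750 mg = 450 mg.
dexoprofen: 30–69 mL/min → 42% of 120 mg = 50.4 mg.
Total = 450 + 50.4 = 500.4 mg.

500 mg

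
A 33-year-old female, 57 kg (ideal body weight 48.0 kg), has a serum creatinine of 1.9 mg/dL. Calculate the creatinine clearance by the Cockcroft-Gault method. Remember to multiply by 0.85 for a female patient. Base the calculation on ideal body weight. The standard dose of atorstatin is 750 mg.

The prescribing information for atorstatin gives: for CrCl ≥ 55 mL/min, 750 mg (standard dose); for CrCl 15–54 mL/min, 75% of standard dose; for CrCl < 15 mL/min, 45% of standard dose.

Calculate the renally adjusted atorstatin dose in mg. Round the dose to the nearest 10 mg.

560 mg

CrCl = (140 − 33) × 48 / (72 × 1.9) × 0.85 = 5136.0 / 136.80 × 0.85 ≈ 31.9 mL/min
CrCl ≈ 32 mL/min → bracket 15–54 mL/min.
75% of 750 mg = 562.5 mg → 560 mg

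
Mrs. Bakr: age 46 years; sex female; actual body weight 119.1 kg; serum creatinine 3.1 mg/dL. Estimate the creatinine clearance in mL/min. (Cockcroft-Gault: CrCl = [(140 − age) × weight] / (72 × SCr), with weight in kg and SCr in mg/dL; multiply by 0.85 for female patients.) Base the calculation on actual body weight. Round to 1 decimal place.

42.6 mL/min

CrCl = (140 − 46) × 119.1 / (72 × 3.1) × 0.85 = 11195.4 / 223.20 × 0.85 ≈ 42.6 mL/min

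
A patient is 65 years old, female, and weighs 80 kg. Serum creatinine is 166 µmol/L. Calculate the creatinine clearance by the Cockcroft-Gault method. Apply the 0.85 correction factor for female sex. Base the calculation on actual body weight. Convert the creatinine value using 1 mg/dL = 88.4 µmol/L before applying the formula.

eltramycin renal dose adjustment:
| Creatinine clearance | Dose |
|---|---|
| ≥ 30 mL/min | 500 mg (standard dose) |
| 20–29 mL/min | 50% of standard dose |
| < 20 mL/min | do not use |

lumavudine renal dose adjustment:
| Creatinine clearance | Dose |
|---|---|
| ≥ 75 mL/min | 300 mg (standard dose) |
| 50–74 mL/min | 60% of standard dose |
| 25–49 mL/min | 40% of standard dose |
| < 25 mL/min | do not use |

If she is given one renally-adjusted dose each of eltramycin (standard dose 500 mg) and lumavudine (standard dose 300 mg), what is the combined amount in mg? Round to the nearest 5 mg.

620 mg

SCr = 166 / 88.4 = 1.878 mg/dL
CrCl = (140 − 65) × 80 / (72 × 1.878) × 0.85 = 6000.0 / 135.22 × 0.85 ≈ 37.7 mL/min
CrCl ≈ 38 mL/min.
eltramycin: ≥ 30 mL/min → 100% of 500 mg = 500 mg.
lumavudine: 25–49 mL/min → 40% of 300 mg = 120 mg.
Total = 500 + 120 = 620 mg.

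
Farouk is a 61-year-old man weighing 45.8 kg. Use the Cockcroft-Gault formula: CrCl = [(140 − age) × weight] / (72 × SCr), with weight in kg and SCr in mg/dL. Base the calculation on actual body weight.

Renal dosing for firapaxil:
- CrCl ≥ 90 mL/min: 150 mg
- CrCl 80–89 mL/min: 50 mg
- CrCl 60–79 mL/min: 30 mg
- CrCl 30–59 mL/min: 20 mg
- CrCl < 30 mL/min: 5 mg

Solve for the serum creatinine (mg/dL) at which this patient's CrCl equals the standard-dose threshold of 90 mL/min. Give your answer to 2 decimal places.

Standard dose requires CrCl ≥ 90 mL/min.
Set (140 − 61) × 45.8 / (72 × SCr) = 90
SCr = (140 − 61) × 45.8 / (72 × 90) = 0.558 mg/dL

0.56 mg/dL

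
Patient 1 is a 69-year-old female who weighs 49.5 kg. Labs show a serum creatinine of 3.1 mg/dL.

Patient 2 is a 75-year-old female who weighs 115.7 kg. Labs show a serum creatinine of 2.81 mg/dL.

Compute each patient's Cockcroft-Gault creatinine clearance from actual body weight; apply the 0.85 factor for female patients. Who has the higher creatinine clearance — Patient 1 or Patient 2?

Patient 2

Patient 1: CrCl = (140 − 69) × 49.5 / (72 × 3.1) × 0.85 = 3514.5 / 223.20 × 0.85 ≈ 13.4 mL/min
Patient 2: CrCl = (140 − 75) × 115.7 / (72 × 2.81) × 0.85 = 7520.5 / 202.32 × 0.85 ≈ 31.6 mL/min
13.4 vs 31.6 mL/min → Patient 2 is higher.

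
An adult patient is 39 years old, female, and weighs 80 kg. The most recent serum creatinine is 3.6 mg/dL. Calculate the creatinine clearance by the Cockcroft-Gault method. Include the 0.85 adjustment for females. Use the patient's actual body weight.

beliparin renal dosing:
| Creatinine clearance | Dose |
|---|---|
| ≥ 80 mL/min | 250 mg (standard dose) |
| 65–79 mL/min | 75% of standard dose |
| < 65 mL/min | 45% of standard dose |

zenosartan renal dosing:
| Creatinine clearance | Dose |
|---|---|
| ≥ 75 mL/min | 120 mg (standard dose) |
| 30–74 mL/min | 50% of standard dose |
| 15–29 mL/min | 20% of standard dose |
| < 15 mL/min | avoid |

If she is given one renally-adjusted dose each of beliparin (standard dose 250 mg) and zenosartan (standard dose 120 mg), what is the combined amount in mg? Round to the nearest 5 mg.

135 mg

CrCl = (140 − 39) × 80 / (72 × 3.6) × 0.85 = 8080.0 / 259.20 × 0.85 ≈ 26.5 mL/min
CrCl ≈ 26 mL/min.
beliparin: < 65 mL/min → 45% of 250 mg = 112.5 mg.
zenosartan: 15–29 mL/min → 20% of 120 mg = 24 mg.
Total = 112.5 + 24 = 136.5 mg.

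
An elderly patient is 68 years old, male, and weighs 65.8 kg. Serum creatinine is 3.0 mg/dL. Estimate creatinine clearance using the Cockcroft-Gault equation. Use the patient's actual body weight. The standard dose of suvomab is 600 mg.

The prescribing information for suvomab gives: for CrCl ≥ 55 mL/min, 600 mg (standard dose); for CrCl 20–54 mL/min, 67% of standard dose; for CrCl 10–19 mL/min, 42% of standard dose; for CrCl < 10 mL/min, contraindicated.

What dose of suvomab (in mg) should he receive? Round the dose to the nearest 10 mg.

400 mg

CrCl = (140 − 68) × 65.8 / (72 × 3) = 4737.6 / 216.00 ≈ 21.9 mL/min
CrCl ≈ 22 mL/min → bracket 20–54 mL/min.
67% of 600 mg = 402 mg → 400 mg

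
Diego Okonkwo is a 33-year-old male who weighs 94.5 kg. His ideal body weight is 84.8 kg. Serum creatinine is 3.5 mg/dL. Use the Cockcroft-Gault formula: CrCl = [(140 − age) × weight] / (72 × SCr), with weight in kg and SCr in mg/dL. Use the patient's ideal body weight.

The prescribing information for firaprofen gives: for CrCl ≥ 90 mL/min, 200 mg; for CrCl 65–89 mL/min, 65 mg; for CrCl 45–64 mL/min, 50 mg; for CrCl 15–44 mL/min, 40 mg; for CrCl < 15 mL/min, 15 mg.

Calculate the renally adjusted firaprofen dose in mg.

40 mg

CrCl = (140 − 33) × 84.8 / (72 × 3.5) = 9073.6 / 252.00 ≈ 36.0 mL/min
CrCl ≈ 36 mL/min → bracket 15–44 mL/min.
Dose for this bracket: 40 mg.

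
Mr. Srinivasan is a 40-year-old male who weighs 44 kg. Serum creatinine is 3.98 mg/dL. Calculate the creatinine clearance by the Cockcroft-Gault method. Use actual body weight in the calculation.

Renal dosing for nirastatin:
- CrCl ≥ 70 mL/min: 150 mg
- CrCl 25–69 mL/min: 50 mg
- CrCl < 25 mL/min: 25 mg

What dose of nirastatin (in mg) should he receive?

25 mg

CrCl = (140 − 40) × 44 / (72 × 3.98) = 4400.0 / 286.56 ≈ 15.4 mL/min
CrCl ≈ 15 mL/min → bracket < 25 mL/min.
Dose for this bracket: 25 mg.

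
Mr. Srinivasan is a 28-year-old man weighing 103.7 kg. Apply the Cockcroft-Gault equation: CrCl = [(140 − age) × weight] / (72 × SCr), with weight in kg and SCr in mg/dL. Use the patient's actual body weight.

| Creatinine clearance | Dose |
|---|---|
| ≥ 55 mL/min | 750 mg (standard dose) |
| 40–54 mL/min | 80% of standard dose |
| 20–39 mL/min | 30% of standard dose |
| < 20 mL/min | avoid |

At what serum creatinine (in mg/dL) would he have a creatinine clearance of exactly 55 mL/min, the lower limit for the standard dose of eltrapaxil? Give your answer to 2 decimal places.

2.93 mg/dL

Standard dose requires CrCl ≥ 55 mL/min.
Set (140 − 28) × 103.7 / (72 × SCr) = 55
SCr = (140 − 28) × 103.7 / (72 × 55) = 2.933 mg/dL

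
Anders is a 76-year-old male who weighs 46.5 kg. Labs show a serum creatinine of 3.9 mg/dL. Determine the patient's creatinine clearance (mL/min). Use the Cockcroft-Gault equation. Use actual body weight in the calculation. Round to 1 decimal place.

10.6 mL/min

CrCl = (140 − 76) × 46.5 / (72 × 3.9) = 2976.0 / 280.80 ≈ 10.6 mL/min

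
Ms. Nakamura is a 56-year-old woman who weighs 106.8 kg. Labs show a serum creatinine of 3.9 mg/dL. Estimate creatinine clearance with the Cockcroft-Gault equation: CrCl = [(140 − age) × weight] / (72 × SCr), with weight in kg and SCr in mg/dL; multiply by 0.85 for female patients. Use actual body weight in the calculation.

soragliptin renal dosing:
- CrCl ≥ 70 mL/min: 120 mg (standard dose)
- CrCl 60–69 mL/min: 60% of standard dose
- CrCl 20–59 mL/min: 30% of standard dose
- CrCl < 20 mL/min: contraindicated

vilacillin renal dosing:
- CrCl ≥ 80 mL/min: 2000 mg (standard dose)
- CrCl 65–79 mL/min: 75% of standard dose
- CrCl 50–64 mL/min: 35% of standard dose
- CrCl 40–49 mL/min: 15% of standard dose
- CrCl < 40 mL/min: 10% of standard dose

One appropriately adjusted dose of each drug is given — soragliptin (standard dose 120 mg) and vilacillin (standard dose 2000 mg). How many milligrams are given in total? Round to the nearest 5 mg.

CrCl = (140 − 56) × 106.8 / (72 × 3.9) × 0.85 = 8971.2 / 280.80 × 0.85 ≈ 27.2 mL/min
CrCl ≈ 27 mL/min.
soragliptin: 20–59 mL/min → 30% of 120 mg = 36 mg.
vilacillin: < 40 mL/min → 10% of 2000 mg = 200 mg.
Total = 36 + 200 = 236 mg.

235 mg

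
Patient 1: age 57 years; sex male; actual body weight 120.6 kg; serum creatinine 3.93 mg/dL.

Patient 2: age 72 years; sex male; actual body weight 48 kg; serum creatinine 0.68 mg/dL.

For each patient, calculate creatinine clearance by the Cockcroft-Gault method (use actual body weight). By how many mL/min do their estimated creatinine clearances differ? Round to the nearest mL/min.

Patient 1: CrCl = (140 − 57) × 120.6 / (72 × 3.93) = 10009.8 / 282.96 ≈ 35.4 mL/min
Patient 2: CrCl = (140 − 72) × 48 / (72 × 0.68) = 3264.0 / 48.96 ≈ 66.7 mL/min
|35.4 − 66.7| = 31.3 mL/min

31 mL/min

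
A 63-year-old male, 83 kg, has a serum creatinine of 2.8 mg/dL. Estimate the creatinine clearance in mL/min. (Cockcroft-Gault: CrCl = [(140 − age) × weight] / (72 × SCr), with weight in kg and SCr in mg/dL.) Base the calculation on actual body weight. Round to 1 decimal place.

CrCl = (140 − 63) × 83 / (72 × 2.8) = 6391.0 / 201.60 ≈ 31.7 mL/min

31.7 mL/min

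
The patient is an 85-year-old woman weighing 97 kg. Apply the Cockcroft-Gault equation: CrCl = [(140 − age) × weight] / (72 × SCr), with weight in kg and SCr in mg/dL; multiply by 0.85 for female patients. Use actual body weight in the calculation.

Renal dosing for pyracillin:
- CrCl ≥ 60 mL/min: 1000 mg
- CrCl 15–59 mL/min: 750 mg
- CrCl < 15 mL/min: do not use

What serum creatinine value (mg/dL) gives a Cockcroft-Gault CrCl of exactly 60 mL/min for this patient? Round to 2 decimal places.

1.05 mg/dL

Standard dose requires CrCl ≥ 60 mL/min.
Set (140 − 85) × 97 × 0.85 / (72 × SCr) = 60
SCr = (140 − 85) × 97 × 0.85 / (72 × 60) = 1.050 mg/dL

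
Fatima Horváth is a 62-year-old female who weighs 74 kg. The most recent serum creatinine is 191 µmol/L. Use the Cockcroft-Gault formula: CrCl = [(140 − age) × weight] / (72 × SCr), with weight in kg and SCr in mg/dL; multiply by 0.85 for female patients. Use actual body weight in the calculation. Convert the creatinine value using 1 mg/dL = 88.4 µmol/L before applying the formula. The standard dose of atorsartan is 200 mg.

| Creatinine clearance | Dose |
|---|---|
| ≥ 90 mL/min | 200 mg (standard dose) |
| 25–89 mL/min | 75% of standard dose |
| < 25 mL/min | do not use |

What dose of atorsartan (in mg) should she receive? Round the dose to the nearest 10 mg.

SCr = 191 / 88.4 = 2.161 mg/dL
CrCl = (140 − 62) × 74 / (72 × 2.161) × 0.85 = 5772.0 / 155.59 × 0.85 ≈ 31.5 mL/min
CrCl ≈ 32 mL/min → bracket 25–89 mL/min.
75% of 200 mg = 150 mg

150 mg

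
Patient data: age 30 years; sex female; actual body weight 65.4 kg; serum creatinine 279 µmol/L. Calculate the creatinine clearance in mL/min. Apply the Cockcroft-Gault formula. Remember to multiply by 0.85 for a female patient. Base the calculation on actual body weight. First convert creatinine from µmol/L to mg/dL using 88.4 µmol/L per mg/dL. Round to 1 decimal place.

26.9 mL/min

SCr = 279 / 88.4 = 3.156 mg/dL
CrCl = (140 − 30) × 65.4 / (72 × 3.156) × 0.85 = 7194.0 / 227.23 × 0.85 ≈ 26.9 mL/min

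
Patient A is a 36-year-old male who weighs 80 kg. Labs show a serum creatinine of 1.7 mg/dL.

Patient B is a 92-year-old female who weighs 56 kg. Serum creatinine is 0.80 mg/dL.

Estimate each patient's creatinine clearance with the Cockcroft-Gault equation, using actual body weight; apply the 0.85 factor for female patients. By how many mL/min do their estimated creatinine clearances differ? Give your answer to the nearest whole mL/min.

Patient A: CrCl = (140 − 36) × 80 / (72 × 1.7) = 8320.0 / 122.40 ≈ 68.0 mL/min
Patient B: CrCl = (140 − 92) × 56 / (72 × 0.8) × 0.85 = 2688.0 / 57.60 × 0.85 ≈ 39.7 mL/min
|68.0 − 39.7| = 28.3 mL/min

28 mL/min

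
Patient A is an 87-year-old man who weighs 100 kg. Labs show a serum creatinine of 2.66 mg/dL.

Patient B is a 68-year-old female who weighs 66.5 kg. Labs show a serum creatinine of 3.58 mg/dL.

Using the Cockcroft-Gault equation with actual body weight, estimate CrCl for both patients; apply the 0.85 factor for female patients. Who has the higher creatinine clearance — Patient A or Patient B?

Patient A

Patient A: CrCl = (140 − 87) × 100 / (72 × 2.66) = 5300.0 / 191.52 ≈ 27.7 mL/min
Patient B: CrCl = (140 − 68) × 66.5 / (72 × 3.58) × 0.85 = 4788.0 / 257.76 × 0.85 ≈ 15.8 mL/min
27.7 vs 15.8 mL/min → Patient A is higher.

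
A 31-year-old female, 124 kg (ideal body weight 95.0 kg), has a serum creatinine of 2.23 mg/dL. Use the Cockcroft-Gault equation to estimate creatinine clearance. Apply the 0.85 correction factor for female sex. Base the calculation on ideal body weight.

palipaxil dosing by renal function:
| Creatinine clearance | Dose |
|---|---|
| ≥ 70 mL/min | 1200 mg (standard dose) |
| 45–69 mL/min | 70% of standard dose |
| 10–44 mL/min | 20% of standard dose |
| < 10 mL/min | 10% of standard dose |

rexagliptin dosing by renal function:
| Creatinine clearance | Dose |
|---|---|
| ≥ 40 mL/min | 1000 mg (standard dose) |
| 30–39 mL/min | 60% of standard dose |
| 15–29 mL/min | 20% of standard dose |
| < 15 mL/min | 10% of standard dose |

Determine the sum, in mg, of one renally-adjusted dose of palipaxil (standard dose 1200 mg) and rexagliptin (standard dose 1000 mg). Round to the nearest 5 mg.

CrCl = (140 − 31) × 95 / (72 × 2.23) × 0.85 = 10355.0 / 160.56 × 0.85 ≈ 54.8 mL/min
CrCl ≈ 55 mL/min.
palipaxil: 45–69 mL/min → 70% of 1200 mg = 840 mg.
rexagliptin: ≥ 40 mL/min → 100% of 1000 mg = 1000 mg.
Total = 840 + 1000 = 1840 mg.

1840 mg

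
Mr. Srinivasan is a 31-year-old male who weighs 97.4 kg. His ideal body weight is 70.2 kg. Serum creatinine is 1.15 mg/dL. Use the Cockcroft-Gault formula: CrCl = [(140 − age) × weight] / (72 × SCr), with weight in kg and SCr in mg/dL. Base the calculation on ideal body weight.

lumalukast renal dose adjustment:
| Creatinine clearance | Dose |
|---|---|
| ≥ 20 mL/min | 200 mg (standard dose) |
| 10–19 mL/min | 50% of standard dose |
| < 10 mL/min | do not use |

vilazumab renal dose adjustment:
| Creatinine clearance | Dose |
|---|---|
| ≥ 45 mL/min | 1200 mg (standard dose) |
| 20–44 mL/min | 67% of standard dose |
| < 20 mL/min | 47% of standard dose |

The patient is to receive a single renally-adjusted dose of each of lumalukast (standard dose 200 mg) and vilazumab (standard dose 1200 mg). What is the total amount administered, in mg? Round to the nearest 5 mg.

CrCl = (140 − 31) × 70.2 / (72 × 1.15) = 7651.8 / 82.80 ≈ 92.4 mL/min
CrCl ≈ 92 mL/min.
lumalukast: ≥ 20 mL/min → 100% of 200 mg = 200 mg.
vilazumab: ≥ 45 mL/min → 100% of 1200 mg = 1200 mg.
Total = 200 + 1200 = 1400 mg.

1400 mg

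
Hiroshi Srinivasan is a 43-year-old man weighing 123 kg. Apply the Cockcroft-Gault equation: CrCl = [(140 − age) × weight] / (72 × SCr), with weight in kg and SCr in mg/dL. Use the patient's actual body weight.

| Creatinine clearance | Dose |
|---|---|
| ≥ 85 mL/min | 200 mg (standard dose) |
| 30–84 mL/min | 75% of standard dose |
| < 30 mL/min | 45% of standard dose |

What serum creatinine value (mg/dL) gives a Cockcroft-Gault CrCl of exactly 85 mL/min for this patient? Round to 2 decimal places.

Standard dose requires CrCl ≥ 85 mL/min.
Set (140 − 43) × 123 / (72 × SCr) = 85
SCr = (140 − 43) × 123 / (72 × 85) = 1.950 mg/dL

1.95 mg/dL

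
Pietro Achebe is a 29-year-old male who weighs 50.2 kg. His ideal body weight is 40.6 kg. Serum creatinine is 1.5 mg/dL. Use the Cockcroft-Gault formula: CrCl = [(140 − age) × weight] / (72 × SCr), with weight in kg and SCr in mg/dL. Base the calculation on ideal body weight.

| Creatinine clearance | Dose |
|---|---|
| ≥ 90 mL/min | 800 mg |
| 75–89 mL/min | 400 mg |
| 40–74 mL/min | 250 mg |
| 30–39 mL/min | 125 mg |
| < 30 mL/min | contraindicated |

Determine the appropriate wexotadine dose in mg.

CrCl = (140 − 29) × 40.6 / (72 × 1.5) = 4506.6 / 108.00 ≈ 41.7 mL/min
CrCl ≈ 42 mL/min → bracket 40–74 mL/min.
Dose for this bracket: 250 mg.

250 mg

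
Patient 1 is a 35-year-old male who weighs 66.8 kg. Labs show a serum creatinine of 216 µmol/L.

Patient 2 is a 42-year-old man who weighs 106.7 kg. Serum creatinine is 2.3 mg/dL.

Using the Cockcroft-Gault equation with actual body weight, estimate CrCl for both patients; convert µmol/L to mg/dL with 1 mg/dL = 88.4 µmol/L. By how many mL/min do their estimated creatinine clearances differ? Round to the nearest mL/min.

Patient 1: SCr = 216 / 88.4 = 2.443 mg/dL
Patient 1: CrCl = (140 − 35) × 66.8 / (72 × 2.443) = 7014.0 / 175.90 ≈ 39.9 mL/min
Patient 2: CrCl = (140 − 42) × 106.7 / (72 × 2.3) = 10456.6 / 165.60 ≈ 63.1 mL/min
|39.9 − 63.1| = 23.2 mL/min

23 mL/min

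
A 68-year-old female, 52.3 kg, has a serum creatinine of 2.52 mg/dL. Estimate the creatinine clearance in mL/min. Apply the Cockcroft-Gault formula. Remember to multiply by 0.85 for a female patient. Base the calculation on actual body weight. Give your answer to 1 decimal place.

CrCl = (140 − 68) × 52.3 / (72 × 2.52) × 0.85 = 3765.6 / 181.44 × 0.85 ≈ 17.6 mL/min

17.6 mL/min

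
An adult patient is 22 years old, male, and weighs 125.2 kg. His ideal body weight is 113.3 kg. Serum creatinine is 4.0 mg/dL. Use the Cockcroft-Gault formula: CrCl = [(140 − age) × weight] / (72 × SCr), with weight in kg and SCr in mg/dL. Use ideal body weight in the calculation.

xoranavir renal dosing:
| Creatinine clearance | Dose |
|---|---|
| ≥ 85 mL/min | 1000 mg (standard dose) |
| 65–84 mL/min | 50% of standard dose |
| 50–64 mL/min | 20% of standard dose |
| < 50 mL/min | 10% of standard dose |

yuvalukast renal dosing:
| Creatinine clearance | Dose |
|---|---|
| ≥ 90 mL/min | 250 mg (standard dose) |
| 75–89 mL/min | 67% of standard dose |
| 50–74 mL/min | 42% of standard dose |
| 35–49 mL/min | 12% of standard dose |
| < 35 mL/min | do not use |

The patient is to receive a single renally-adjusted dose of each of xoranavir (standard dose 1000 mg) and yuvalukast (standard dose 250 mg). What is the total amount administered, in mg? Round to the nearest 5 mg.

CrCl = (140 − 22) × 113.3 / (72 × 4) = 13369.4 / 288.00 ≈ 46.4 mL/min
CrCl ≈ 46 mL/min.
xoranavir: < 50 mL/min → 10% of 1000 mg = 100 mg.
yuvalukast: 35–49 mL/min → 12% of 250 mg = 30 mg.
Total = 100 + 30 = 130 mg.

130 mg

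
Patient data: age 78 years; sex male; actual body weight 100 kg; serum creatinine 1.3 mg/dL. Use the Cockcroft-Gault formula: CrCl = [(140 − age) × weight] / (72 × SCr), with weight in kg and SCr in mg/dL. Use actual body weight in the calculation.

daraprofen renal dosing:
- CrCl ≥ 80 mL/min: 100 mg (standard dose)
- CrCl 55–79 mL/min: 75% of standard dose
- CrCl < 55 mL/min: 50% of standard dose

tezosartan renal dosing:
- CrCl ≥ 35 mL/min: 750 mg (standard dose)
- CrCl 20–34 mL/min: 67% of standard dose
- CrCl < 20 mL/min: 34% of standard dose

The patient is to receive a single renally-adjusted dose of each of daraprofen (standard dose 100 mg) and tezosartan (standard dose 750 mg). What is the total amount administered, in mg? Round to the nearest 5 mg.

CrCl = (140 − 78) × 100 / (72 × 1.3) = 6200.0 / 93.60 ≈ 66.2 mL/min
CrCl ≈ 66 mL/min.
daraprofen: 55–79 mL/min → 75% of 100 mg = 75 mg.
tezosartan: ≥ 35 mL/min → 100% of 750 mg = 750 mg.
Total = 75 + 750 = 825 mg.

825 mg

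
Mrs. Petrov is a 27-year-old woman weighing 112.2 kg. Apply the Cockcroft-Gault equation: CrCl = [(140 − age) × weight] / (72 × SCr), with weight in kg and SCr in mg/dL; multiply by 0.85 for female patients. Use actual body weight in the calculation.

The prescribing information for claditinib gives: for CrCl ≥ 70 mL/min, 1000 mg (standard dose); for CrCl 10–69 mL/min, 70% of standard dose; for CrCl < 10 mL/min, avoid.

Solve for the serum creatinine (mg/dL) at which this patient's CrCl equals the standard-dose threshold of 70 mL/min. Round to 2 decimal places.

Standard dose requires CrCl ≥ 70 mL/min.
Set (140 − 27) × 112.2 × 0.85 / (72 × SCr) = 70
SCr = (140 − 27) × 112.2 × 0.85 / (72 × 70) = 2.138 mg/dL

2.14 mg/dL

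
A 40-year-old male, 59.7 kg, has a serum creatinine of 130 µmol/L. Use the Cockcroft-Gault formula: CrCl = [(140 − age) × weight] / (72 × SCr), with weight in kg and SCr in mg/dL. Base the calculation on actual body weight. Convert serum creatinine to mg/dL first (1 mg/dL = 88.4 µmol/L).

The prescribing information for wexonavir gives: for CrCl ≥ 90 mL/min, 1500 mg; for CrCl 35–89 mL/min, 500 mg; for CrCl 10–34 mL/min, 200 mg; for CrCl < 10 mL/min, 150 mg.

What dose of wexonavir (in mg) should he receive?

SCr = 130 / 88.4 = 1.471 mg/dL
CrCl = (140 − 40) × 59.7 / (72 × 1.471) = 5970.0 / 105.91 ≈ 56.4 mL/min
CrCl ≈ 56 mL/min → bracket 35–89 mL/min.
Dose for this bracket: 500 mg.

500 mg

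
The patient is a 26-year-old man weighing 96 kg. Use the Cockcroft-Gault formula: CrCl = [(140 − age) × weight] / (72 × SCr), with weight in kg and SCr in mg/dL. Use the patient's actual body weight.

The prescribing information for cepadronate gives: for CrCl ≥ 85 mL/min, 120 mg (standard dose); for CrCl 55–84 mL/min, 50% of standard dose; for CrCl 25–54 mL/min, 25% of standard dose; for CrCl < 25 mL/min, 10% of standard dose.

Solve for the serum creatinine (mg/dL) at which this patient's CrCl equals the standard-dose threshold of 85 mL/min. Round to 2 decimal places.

1.79 mg/dL

Standard dose requires CrCl ≥ 85 mL/min.
Set (140 − 26) × 96 / (72 × SCr) = 85
SCr = (140 − 26) × 96 / (72 × 85) = 1.788 mg/dL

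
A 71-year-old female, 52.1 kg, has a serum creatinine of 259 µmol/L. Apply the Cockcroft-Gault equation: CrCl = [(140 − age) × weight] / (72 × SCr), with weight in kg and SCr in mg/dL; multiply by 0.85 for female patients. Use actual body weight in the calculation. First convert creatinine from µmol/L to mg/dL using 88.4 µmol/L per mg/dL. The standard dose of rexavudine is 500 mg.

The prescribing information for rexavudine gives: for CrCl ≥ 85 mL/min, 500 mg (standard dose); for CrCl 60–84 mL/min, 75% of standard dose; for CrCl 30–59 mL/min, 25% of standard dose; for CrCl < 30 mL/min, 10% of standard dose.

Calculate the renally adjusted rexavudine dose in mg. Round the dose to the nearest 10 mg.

50 mg

SCr = 259 / 88.4 = 2.93 mg/dL
CrCl = (140 − 71) × 52.1 / (72 × 2.93) × 0.85 = 3594.9 / 210.96 × 0.85 ≈ 14.5 mL/min
CrCl ≈ 14 mL/min → bracket < 30 mL/min.
10% of 500 mg = 50 mg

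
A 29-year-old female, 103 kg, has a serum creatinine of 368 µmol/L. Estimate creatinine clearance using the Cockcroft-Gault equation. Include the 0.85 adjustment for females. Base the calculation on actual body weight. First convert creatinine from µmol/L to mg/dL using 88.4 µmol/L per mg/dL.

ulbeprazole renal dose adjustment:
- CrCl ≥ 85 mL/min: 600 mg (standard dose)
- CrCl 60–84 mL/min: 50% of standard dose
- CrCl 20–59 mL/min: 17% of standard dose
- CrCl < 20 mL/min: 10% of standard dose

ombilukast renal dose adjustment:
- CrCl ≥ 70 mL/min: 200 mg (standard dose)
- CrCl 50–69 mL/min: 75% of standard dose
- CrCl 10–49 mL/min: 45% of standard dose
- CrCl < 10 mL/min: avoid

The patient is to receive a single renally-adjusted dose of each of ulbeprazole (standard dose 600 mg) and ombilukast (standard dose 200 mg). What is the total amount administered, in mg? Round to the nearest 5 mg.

190 mg

SCr = 368 / 88.4 = 4.163 mg/dL
CrCl = (140 − 29) × 103 / (72 × 4.163) × 0.85 = 11433.0 / 299.74 × 0.85 ≈ 32.4 mL/min
CrCl ≈ 32 mL/min.
ulbeprazole: 20–59 mL/min → 17% of 600 mg = 102 mg.
ombilukast: 10–49 mL/min → 45% of 200 mg = 90 mg.
Total = 102 + 90 = 192 mg.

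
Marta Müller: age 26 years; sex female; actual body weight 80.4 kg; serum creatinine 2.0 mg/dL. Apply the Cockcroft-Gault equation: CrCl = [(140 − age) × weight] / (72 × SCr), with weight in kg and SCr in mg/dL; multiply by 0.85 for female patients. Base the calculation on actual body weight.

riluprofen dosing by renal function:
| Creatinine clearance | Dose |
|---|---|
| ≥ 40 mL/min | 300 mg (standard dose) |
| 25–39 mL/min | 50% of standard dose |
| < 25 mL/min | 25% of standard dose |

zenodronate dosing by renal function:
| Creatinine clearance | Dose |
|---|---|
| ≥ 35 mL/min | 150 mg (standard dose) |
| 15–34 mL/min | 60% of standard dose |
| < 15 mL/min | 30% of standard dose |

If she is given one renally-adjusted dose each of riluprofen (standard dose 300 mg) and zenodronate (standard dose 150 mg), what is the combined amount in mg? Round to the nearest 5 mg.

450 mg

CrCl = (140 − 26) × 80.4 / (72 × 2) × 0.85 = 9165.6 / 144.00 × 0.85 ≈ 54.1 mL/min
CrCl ≈ 54 mL/min.
riluprofen: ≥ 40 mL/min → 100% of 300 mg = 300 mg.
zenodronate: ≥ 35 mL/min → 100% of 150 mg = 150 mg.
Total = 300 + 150 = 450 mg.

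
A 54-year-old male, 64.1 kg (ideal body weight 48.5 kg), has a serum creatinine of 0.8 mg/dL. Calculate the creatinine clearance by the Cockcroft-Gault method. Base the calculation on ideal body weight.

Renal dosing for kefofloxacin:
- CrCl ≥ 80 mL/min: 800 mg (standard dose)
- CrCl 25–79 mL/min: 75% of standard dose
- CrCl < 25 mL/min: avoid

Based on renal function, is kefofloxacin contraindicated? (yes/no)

no

CrCl = (140 − 54) × 48.5 / (72 × 0.8) = 4171.0 / 57.60 ≈ 72.4 mL/min
CrCl ≈ 72 mL/min, which is ≥ 25 mL/min.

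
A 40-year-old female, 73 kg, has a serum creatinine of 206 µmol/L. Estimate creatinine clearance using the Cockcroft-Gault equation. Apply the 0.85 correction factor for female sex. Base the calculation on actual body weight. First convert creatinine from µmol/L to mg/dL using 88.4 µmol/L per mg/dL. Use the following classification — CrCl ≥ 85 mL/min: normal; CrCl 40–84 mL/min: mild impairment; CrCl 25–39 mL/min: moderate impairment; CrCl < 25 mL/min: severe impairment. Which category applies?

moderate impairment

SCr = 206 / 88.4 = 2.33 mg/dL
CrCl = (140 − 40) × 73 / (72 × 2.33) × 0.85 = 7300.0 / 167.76 × 0.85 ≈ 37.0 mL/min
37 mL/min falls in the 'moderate impairment' range.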